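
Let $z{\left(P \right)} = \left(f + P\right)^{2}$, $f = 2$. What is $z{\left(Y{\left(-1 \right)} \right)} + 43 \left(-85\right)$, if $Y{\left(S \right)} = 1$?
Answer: $-3646$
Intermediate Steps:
$z{\left(P \right)} = \left(2 + P\right)^{2}$
$z{\left(Y{\left(-1 \right)} \right)} + 43 \left(-85\right) = \left(2 + 1\right)^{2} + 43 \left(-85\right) = 3^{2} - 3655 = 9 - 3655 = -3646$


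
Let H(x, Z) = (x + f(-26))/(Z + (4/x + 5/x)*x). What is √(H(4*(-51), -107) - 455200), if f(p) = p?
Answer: I*√22304685/7 ≈ 674.68*I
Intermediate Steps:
H(x, Z) = (-26 + x)/(9 + Z) (H(x, Z) = (x - 26)/(Z + (4/x + 5/x)*x) = (-26 + x)/(Z + (9/x)*x) = (-26 + x)/(Z + 9) = (-26 + x)/(9 + Z))
√(H(4*(-51), -107) - 455200) = √((-26 + 4*(-51))/(9 - 107) - 455200) = √((-26 - 204)/(-98) - 455200) = √(-1/98*(-230) - 455200) = √(115/49 - 455200) = √(-22304685/49) = I*√22304685/7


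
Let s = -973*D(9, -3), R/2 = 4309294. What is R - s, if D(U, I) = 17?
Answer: 8635129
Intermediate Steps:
R = 8618588 (R = 2*4309294 = 8618588)
s = -16541 (s = -973*17 = -16541)
R - s = 8618588 - 1*(-16541) = 8618588 + 16541 = 8635129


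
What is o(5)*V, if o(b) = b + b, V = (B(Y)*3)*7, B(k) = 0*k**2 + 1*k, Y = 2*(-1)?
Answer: -420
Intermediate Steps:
Y = -2
B(k) = k (B(k) = 0 + k = k)
V = -42 (V = -2*3*7 = -6*7 = -42)
o(b) = 2*b
o(5)*V = (2*5)*(-42) = 10*(-42) = -420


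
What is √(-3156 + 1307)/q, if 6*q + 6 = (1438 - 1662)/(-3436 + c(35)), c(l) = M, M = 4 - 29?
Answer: -446469*I/10271 ≈ -43.469*I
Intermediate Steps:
M = -25
c(l) = -25
q = -10271/10383 (q = -1 + ((1438 - 1662)/(-3436 - 25))/6 = -1 + (-224/(-3461))/6 = -1 + (-224*(-1/3461))/6 = -1 + (⅙)*(224/3461) = -1 + 112/10383 = -10271/10383 ≈ -0.98921)
√(-3156 + 1307)/q = √(-3156 + 1307)/(-10271/10383) = √(-1849)*(-10383/10271) = (43*I)*(-10383/10271) = -446469*I/10271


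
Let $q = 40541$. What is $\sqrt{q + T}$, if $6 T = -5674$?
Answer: $\frac{\sqrt{356358}}{3} \approx 198.99$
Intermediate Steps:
$T = - \frac{2837}{3}$ ($T = \frac{1}{6} \left(-5674\right) = - \frac{2837}{3} \approx -945.67$)
$\sqrt{q + T} = \sqrt{40541 - \frac{2837}{3}} = \sqrt{\frac{118786}{3}} = \frac{\sqrt{356358}}{3}$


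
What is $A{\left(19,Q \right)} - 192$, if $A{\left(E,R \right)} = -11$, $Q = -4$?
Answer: $-203$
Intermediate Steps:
$A{\left(19,Q \right)} - 192 = -11 - 192 = -203$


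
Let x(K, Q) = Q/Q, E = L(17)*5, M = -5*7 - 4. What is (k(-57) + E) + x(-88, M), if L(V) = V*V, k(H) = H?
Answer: 1389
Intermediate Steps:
M = -39 (M = -35 - 4 = -39)
L(V) = V²
E = 1445 (E = 17²*5 = 289*5 = 1445)
x(K, Q) = 1
(k(-57) + E) + x(-88, M) = (-57 + 1445) + 1 = 1388 + 1 = 1389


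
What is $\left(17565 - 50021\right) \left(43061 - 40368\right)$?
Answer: $-87404008$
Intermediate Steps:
$\left(17565 - 50021\right) \left(43061 - 40368\right) = \left(-32456\right) 2693 = -87404008$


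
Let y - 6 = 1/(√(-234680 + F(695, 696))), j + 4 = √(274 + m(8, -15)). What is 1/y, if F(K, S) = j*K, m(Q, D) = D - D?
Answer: √(237460 - 695*√274)/(-I + 6*√5*√(47492 - 139*√274)) ≈ 0.16667 + 5.8437e-5*I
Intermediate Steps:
m(Q, D) = 0
j = -4 + √274 (j = -4 + √(274 + 0) = -4 + √274 ≈ 12.553)
F(K, S) = K*(-4 + √274) (F(K, S) = (-4 + √274)*K = K*(-4 + √274))
y = 6 + (-237460 + 695*√274)^(-½) (y = 6 + 1/(√(-234680 + 695*(-4 + √274))) = 6 + 1/(√(-234680 + (-2780 + 695*√274))) = 6 + 1/(√(-237460 + 695*√274)) = 6 + (-237460 + 695*√274)^(-½) ≈ 6.0 - 0.0021037*I)
1/y = 1/(6 - I*√5/(5*√(47492 - 139*√274)))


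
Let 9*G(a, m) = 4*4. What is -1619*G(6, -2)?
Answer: -25904/9 ≈ -2878.2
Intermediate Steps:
G(a, m) = 16/9 (G(a, m) = (4*4)/9 = (1/9)*16 = 16/9)
-1619*G(6, -2) = -1619*16/9 = -25904/9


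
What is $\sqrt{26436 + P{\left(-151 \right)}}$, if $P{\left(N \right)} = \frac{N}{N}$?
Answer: $\sqrt{26437} \approx 162.59$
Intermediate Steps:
$P{\left(N \right)} = 1$
$\sqrt{26436 + P{\left(-151 \right)}} = \sqrt{26436 + 1} = \sqrt{26437}$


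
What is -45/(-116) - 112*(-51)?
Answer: 662637/116 ≈ 5712.4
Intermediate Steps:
-45/(-116) - 112*(-51) = -45*(-1/116) + 5712 = 45/116 + 5712 = 662637/116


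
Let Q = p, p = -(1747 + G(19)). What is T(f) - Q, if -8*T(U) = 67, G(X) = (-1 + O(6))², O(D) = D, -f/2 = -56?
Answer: 14109/8 ≈ 1763.6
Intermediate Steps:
f = 112 (f = -2*(-56) = 112)
G(X) = 25 (G(X) = (-1 + 6)² = 5² = 25)
T(U) = -67/8 (T(U) = -⅛*67 = -67/8)
p = -1772 (p = -(1747 + 25) = -1*1772 = -1772)
Q = -1772
T(f) - Q = -67/8 - 1*(-1772) = -67/8 + 1772 = 14109/8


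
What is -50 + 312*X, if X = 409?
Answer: 127558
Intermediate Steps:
-50 + 312*X = -50 + 312*409 = -50 + 127608 = 127558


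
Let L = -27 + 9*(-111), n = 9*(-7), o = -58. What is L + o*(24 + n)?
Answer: 1236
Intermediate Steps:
n = -63
L = -1026 (L = -27 - 999 = -1026)
L + o*(24 + n) = -1026 - 58*(24 - 63) = -1026 - 58*(-39) = -1026 + 2262 = 1236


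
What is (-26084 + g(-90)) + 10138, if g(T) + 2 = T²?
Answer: -7848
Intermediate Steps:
g(T) = -2 + T²
(-26084 + g(-90)) + 10138 = (-26084 + (-2 + (-90)²)) + 10138 = (-26084 + (-2 + 8100)) + 10138 = (-26084 + 8098) + 10138 = -17986 + 10138 = -7848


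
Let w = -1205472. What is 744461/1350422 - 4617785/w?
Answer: 3566692672931/813947954592 ≈ 4.3820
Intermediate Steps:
744461/1350422 - 4617785/w = 744461/1350422 - 4617785/(-1205472) = 744461*(1/1350422) - 4617785*(-1/1205472) = 744461/1350422 + 4617785/1205472 = 3566692672931/813947954592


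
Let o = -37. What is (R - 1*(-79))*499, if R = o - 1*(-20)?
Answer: 30938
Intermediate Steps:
R = -17 (R = -37 - 1*(-20) = -37 + 20 = -17)
(R - 1*(-79))*499 = (-17 - 1*(-79))*499 = (-17 + 79)*499 = 62*499 = 30938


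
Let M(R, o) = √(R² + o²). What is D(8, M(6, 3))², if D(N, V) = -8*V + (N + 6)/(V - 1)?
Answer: 642647/242 - 3549*√5/242 ≈ 2622.8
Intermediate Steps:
D(N, V) = -8*V + (6 + N)/(-1 + V)
D(8, M(6, 3))² = ((6 + 8 - 8*(√(6² + 3²))² + 8*√(6² + 3²))/(-1 + √(6² + 3²)))² = ((6 + 8 - 8*(√(36 + 9))² + 8*√(36 + 9))/(-1 + √(36 + 9)))² = ((6 + 8 - 8*(√45)² + 8*√45)/(-1 + √45))² = ((6 + 8 - 8*(3*√5)² + 8*(3*√5))/(-1 + 3*√5))² = ((6 + 8 - 8*45 + 24*√5)/(-1 + 3*√5))² = ((6 + 8 - 360 + 24*√5)/(-1 + 3*√5))² = ((-346 + 24*√5)/(-1 + 3*√5))² = (-346 + 24*√5)²/(-1 + 3*√5)²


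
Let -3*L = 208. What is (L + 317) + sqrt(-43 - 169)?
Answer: 743/3 + 2*I*sqrt(53) ≈ 247.67 + 14.56*I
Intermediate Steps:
L = -208/3 (L = -1/3*208 = -208/3 ≈ -69.333)
(L + 317) + sqrt(-43 - 169) = (-208/3 + 317) + sqrt(-43 - 169) = 743/3 + sqrt(-212) = 743/3 + 2*I*sqrt(53)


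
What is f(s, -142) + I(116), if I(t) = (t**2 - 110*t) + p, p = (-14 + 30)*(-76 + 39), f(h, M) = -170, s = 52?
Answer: -66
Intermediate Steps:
p = -592 (p = 16*(-37) = -592)
I(t) = -592 + t**2 - 110*t (I(t) = (t**2 - 110*t) - 592 = -592 + t**2 - 110*t)
f(s, -142) + I(116) = -170 + (-592 + 116**2 - 110*116) = -170 + (-592 + 13456 - 12760) = -170 + 104 = -66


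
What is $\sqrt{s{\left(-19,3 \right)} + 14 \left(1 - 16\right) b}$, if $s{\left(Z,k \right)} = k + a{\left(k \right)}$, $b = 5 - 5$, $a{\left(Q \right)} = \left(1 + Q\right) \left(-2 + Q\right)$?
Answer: $\sqrt{7} \approx 2.6458$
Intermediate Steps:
$b = 0$
$s{\left(Z,k \right)} = -2 + k^{2}$ ($s{\left(Z,k \right)} = k - \left(2 + k - k^{2}\right) = -2 + k^{2}$)
$\sqrt{s{\left(-19,3 \right)} + 14 \left(1 - 16\right) b} = \sqrt{\left(-2 + 3^{2}\right) + 14 \left(1 - 16\right) 0} = \sqrt{\left(-2 + 9\right) + 14 \left(1 - 16\right) 0} = \sqrt{7 + 14 \left(-15\right) 0} = \sqrt{7 - 0} = \sqrt{7 + 0} = \sqrt{7}$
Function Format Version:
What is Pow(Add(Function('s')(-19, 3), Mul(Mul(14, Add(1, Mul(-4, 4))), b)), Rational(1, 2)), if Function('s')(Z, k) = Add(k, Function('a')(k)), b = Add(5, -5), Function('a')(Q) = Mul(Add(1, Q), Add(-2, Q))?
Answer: Pow(7, Rational(1, 2)) ≈ 2.6458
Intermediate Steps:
b = 0
Function('s')(Z, k) = Add(-2, Pow(k, 2)) (Function('s')(Z, k) = Add(k, Add(-2, Pow(k, 2), Mul(-1, k))) = Add(-2, Pow(k, 2)))
Pow(Add(Function('s')(-19, 3), Mul(Mul(14, Add(1, Mul(-4, 4))), b)), Rational(1, 2)) = Pow(Add(Add(-2, Pow(3, 2)), Mul(Mul(14, Add(1, Mul(-4, 4))), 0)), Rational(1, 2)) = Pow(Add(Add(-2, 9), Mul(Mul(14, Add(1, -16)), 0)), Rational(1, 2)) = Pow(Add(7, Mul(Mul(14, -15), 0)), Rational(1, 2)) = Pow(Add(7, Mul(-210, 0)), Rational(1, 2)) = Pow(Add(7, 0), Rational(1, 2)) = Pow(7, Rational(1, 2))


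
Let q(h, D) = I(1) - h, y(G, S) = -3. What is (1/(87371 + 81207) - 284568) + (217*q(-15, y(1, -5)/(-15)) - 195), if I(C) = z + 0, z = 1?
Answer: -47419474197/168578 ≈ -2.8129e+5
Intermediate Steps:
I(C) = 1 (I(C) = 1 + 0 = 1)
q(h, D) = 1 - h
(1/(87371 + 81207) - 284568) + (217*q(-15, y(1, -5)/(-15)) - 195) = (1/(87371 + 81207) - 284568) + (217*(1 - 1*(-15)) - 195) = (1/168578 - 284568) + (217*(1 + 15) - 195) = (1/168578 - 284568) + (217*16 - 195) = -47971904303/168578 + (3472 - 195) = -47971904303/168578 + 3277 = -47419474197/168578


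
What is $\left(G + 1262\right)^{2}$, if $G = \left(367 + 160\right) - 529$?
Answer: $1587600$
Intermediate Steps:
$G = -2$ ($G = 527 - 529 = -2$)
$\left(G + 1262\right)^{2} = \left(-2 + 1262\right)^{2} = 1260^{2} = 1587600$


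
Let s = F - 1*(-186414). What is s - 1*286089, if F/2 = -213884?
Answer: -527443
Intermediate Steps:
F = -427768 (F = 2*(-213884) = -427768)
s = -241354 (s = -427768 - 1*(-186414) = -427768 + 186414 = -241354)
s - 1*286089 = -241354 - 1*286089 = -241354 - 286089 = -527443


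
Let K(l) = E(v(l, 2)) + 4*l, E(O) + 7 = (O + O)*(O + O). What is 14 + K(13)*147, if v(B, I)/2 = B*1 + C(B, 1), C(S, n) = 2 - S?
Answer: 16037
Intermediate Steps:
v(B, I) = 4 (v(B, I) = 2*(B*1 + (2 - B)) = 2*(B + (2 - B)) = 2*2 = 4)
E(O) = -7 + 4*O² (E(O) = -7 + (O + O)*(O + O) = -7 + (2*O)*(2*O) = -7 + 4*O²)
K(l) = 57 + 4*l (K(l) = (-7 + 4*4²) + 4*l = (-7 + 4*16) + 4*l = (-7 + 64) + 4*l = 57 + 4*l)
14 + K(13)*147 = 14 + (57 + 4*13)*147 = 14 + (57 + 52)*147 = 14 + 109*147 = 14 + 16023 = 16037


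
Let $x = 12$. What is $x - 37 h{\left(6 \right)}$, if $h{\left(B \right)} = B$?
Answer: $-210$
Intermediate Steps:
$x - 37 h{\left(6 \right)} = 12 - 222 = -210$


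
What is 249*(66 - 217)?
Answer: -37599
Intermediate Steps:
249*(66 - 217) = 249*(-151) = -37599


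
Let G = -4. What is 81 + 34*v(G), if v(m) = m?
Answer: -55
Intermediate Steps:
81 + 34*v(G) = 81 + 34*(-4) = 81 - 136 = -55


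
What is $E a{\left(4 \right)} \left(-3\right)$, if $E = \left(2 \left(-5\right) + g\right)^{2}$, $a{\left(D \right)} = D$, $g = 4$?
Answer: $-432$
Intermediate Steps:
$E = 36$ ($E = \left(2 \left(-5\right) + 4\right)^{2} = \left(-10 + 4\right)^{2} = \left(-6\right)^{2} = 36$)
$E a{\left(4 \right)} \left(-3\right) = 36 \cdot 4 \left(-3\right) = 144 \left(-3\right) = -432$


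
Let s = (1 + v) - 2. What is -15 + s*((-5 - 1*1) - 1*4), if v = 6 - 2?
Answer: -45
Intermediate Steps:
v = 4
s = 3 (s = (1 + 4) - 2 = 5 - 2 = 3)
-15 + s*((-5 - 1*1) - 1*4) = -15 + 3*((-5 - 1*1) - 1*4) = -15 + 3*((-5 - 1) - 4) = -15 + 3*(-6 - 4) = -15 + 3*(-10) = -15 - 30 = -45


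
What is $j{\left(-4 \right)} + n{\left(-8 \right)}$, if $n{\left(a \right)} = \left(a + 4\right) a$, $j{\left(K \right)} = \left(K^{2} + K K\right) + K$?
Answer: $60$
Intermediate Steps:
$j{\left(K \right)} = K + 2 K^{2}$ ($j{\left(K \right)} = \left(K^{2} + K^{2}\right) + K = 2 K^{2} + K = K + 2 K^{2}$)
$n{\left(a \right)} = a \left(4 + a\right)$ ($n{\left(a \right)} = \left(4 + a\right) a = a \left(4 + a\right)$)
$j{\left(-4 \right)} + n{\left(-8 \right)} = - 4 \left(1 + 2 \left(-4\right)\right) - 8 \left(4 - 8\right) = - 4 \left(1 - 8\right) - -32 = \left(-4\right) \left(-7\right) + 32 = 28 + 32 = 60$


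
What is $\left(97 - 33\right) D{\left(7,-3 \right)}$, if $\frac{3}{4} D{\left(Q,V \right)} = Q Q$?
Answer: $\frac{12544}{3} \approx 4181.3$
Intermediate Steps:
$D{\left(Q,V \right)} = \frac{4 Q^{2}}{3}$ ($D{\left(Q,V \right)} = \frac{4 Q Q}{3} = \frac{4 Q^{2}}{3}$)
$\left(97 - 33\right) D{\left(7,-3 \right)} = \left(97 - 33\right) \frac{4 \cdot 7^{2}}{3} = 64 \cdot \frac{4}{3} \cdot 49 = 64 \cdot \frac{196}{3} = \frac{12544}{3}$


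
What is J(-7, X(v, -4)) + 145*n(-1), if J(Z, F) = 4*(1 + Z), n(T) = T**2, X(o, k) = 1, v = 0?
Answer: 121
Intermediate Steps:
J(Z, F) = 4 + 4*Z
J(-7, X(v, -4)) + 145*n(-1) = (4 + 4*(-7)) + 145*(-1)**2 = (4 - 28) + 145*1 = -24 + 145 = 121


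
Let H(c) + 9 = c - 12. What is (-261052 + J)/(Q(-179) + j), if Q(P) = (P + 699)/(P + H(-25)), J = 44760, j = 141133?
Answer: -9733140/6350881 ≈ -1.5326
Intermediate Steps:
H(c) = -21 + c (H(c) = -9 + (c - 12) = -9 + (-12 + c) = -21 + c)
Q(P) = (699 + P)/(-46 + P) (Q(P) = (P + 699)/(P + (-21 - 25)) = (699 + P)/(P - 46) = (699 + P)/(-46 + P))
(-261052 + J)/(Q(-179) + j) = (-261052 + 44760)/((699 - 179)/(-46 - 179) + 141133) = -216292/(520/(-225) + 141133) = -216292/(-1/225*520 + 141133) = -216292/(-104/45 + 141133) = -216292/6350881/45 = -216292*45/6350881 = -9733140/6350881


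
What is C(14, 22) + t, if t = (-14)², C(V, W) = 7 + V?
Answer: 217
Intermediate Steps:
t = 196
C(14, 22) + t = (7 + 14) + 196 = 21 + 196 = 217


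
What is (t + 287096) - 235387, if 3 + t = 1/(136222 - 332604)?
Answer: 10154127691/196382 ≈ 51706.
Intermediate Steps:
t = -589147/196382 (t = -3 + 1/(136222 - 332604) = -3 + 1/(-196382) = -3 - 1/196382 = -589147/196382 ≈ -3.0000)
(t + 287096) - 235387 = (-589147/196382 + 287096) - 235387 = 56379897525/196382 - 235387 = 10154127691/196382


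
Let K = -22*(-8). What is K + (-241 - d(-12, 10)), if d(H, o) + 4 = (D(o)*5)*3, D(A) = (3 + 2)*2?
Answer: -211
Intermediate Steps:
D(A) = 10 (D(A) = 5*2 = 10)
d(H, o) = 146 (d(H, o) = -4 + (10*5)*3 = -4 + 50*3 = -4 + 150 = 146)
K = 176
K + (-241 - d(-12, 10)) = 176 + (-241 - 1*146) = 176 + (-241 - 146) = 176 - 387 = -211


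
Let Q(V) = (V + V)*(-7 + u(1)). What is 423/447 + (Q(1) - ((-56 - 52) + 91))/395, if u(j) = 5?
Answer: 57632/58855 ≈ 0.97922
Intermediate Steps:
Q(V) = -4*V (Q(V) = (V + V)*(-7 + 5) = (2*V)*(-2) = -4*V)
423/447 + (Q(1) - ((-56 - 52) + 91))/395 = 423/447 + (-4*1 - ((-56 - 52) + 91))/395 = 423*(1/447) + (-4 - (-108 + 91))*(1/395) = 141/149 + (-4 - 1*(-17))*(1/395) = 141/149 + (-4 + 17)*(1/395) = 141/149 + 13*(1/395) = 141/149 + 13/395 = 57632/58855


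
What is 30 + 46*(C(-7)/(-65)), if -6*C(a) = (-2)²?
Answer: 5942/195 ≈ 30.472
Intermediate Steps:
C(a) = -⅔ (C(a) = -⅙*(-2)² = -⅙*4 = -⅔)
30 + 46*(C(-7)/(-65)) = 30 + 46*(-⅔/(-65)) = 30 + 46*(-⅔*(-1/65)) = 30 + 46*(2/195) = 30 + 92/195 = 5942/195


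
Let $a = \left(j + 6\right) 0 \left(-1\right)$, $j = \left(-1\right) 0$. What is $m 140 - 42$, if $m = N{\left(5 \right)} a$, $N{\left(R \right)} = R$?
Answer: $-42$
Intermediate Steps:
$j = 0$
$a = 0$ ($a = \left(0 + 6\right) 0 \left(-1\right) = 6 \cdot 0 \left(-1\right) = 0 \left(-1\right) = 0$)
$m = 0$ ($m = 5 \cdot 0 = 0$)
$m 140 - 42 = 0 \cdot 140 - 42 = 0 - 42 = -42$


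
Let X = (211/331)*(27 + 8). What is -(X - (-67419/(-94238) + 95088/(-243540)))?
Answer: -13918531815467/633057429510 ≈ -21.986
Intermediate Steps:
X = 7385/331 (X = (211*(1/331))*35 = (211/331)*35 = 7385/331 ≈ 22.311)
-(X - (-67419/(-94238) + 95088/(-243540))) = -(7385/331 - (-67419/(-94238) + 95088/(-243540))) = -(7385/331 - (-67419*(-1/94238) + 95088*(-1/243540))) = -(7385/331 - (67419/94238 - 7924/20295)) = -(7385/331 - 1*621526693/1912560210) = -(7385/331 - 621526693/1912560210) = -1*13918531815467/633057429510 = -13918531815467/633057429510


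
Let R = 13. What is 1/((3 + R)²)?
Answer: 1/256 ≈ 0.0039063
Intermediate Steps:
1/((3 + R)²) = 1/((3 + 13)²) = 1/(16²) = 1/256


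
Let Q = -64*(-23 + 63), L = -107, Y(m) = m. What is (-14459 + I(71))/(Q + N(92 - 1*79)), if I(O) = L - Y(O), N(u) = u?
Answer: 4879/849 ≈ 5.7468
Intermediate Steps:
Q = -2560 (Q = -64*40 = -2560)
I(O) = -107 - O
(-14459 + I(71))/(Q + N(92 - 1*79)) = (-14459 + (-107 - 1*71))/(-2560 + (92 - 1*79)) = (-14459 + (-107 - 71))/(-2560 + (92 - 79)) = (-14459 - 178)/(-2560 + 13) = -14637/(-2547) = -14637*(-1/2547) = 4879/849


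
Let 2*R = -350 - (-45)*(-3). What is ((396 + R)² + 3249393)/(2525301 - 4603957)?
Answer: -13091821/8314624 ≈ -1.5746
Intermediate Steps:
R = -485/2 (R = (-350 - (-45)*(-3))/2 = (-350 - 1*135)/2 = (-350 - 135)/2 = (½)*(-485) = -485/2 ≈ -242.50)
((396 + R)² + 3249393)/(2525301 - 4603957) = ((396 - 485/2)² + 3249393)/(2525301 - 4603957) = ((307/2)² + 3249393)/(-2078656) = (94249/4 + 3249393)*(-1/2078656) = (13091821/4)*(-1/2078656) = -13091821/8314624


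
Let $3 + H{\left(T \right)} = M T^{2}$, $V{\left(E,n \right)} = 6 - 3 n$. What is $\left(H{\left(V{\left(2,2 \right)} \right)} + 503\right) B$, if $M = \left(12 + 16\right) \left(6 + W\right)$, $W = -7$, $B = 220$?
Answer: $110000$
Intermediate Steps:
$M = -28$ ($M = \left(12 + 16\right) \left(6 - 7\right) = 28 \left(-1\right) = -28$)
$H{\left(T \right)} = -3 - 28 T^{2}$
$\left(H{\left(V{\left(2,2 \right)} \right)} + 503\right) B = \left(\left(-3 - 28 \left(6 - 6\right)^{2}\right) + 503\right) 220 = \left(\left(-3 - 28 \cdot 0^{2}\right) + 503\right) 220 = \left(\left(-3 - 0\right) + 503\right) 220 = \left(\left(-3 + 0\right) + 503\right) 220 = \left(-3 + 503\right) 220 = 500 \cdot 220 = 110000$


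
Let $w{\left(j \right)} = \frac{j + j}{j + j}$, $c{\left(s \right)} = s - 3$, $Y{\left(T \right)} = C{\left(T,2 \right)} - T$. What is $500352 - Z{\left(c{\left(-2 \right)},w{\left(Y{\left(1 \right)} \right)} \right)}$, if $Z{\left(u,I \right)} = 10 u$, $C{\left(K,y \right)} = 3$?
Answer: $500402$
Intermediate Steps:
$Y{\left(T \right)} = 3 - T$
$c{\left(s \right)} = -3 + s$ ($c{\left(s \right)} = s - 3 = -3 + s$)
$w{\left(j \right)} = 1$ ($w{\left(j \right)} = \frac{2 j}{2 j} = 2 j \frac{1}{2 j} = 1$)
$500352 - Z{\left(c{\left(-2 \right)},w{\left(Y{\left(1 \right)} \right)} \right)} = 500352 - 10 \left(-3 - 2\right) = 500352 - 10 \left(-5\right) = 500352 - -50 = 500352 + 50 = 500402$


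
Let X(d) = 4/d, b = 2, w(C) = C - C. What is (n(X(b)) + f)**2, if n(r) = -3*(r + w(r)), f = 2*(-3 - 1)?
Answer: 196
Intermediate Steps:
w(C) = 0
f = -8 (f = 2*(-4) = -8)
n(r) = -3*r (n(r) = -3*(r + 0) = -3*r)
(n(X(b)) + f)**2 = (-12/2 - 8)**2 = (-3*2 - 8)**2 = (-6 - 8)**2 = (-14)**2 = 196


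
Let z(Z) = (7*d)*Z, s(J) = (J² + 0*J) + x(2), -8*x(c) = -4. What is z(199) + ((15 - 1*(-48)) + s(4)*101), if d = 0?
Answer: 3459/2 ≈ 1729.5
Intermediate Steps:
x(c) = ½ (x(c) = -⅛*(-4) = ½)
s(J) = ½ + J² (s(J) = (J² + 0*J) + ½ = (J² + 0) + ½ = J² + ½ = ½ + J²)
z(Z) = 0 (z(Z) = (7*0)*Z = 0*Z = 0)
z(199) + ((15 - 1*(-48)) + s(4)*101) = 0 + ((15 - 1*(-48)) + (½ + 4²)*101) = 0 + ((15 + 48) + (½ + 16)*101) = 0 + (63 + (33/2)*101) = 0 + (63 + 3333/2) = 0 + 3459/2 = 3459/2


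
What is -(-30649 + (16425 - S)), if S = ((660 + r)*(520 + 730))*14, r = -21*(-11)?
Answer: 15606724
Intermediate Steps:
r = 231
S = 15592500 (S = ((660 + 231)*(520 + 730))*14 = (891*1250)*14 = 1113750*14 = 15592500)
-(-30649 + (16425 - S)) = -(-30649 + (16425 - 1*15592500)) = -(-30649 + (16425 - 15592500)) = -(-30649 - 15576075) = -1*(-15606724) = 15606724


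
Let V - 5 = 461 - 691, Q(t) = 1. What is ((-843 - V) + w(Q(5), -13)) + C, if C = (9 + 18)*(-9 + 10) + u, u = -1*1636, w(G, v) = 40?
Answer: -2187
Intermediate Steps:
V = -225 (V = 5 + (461 - 691) = 5 - 230 = -225)
u = -1636
C = -1609 (C = (9 + 18)*(-9 + 10) - 1636 = 27*1 - 1636 = 27 - 1636 = -1609)
((-843 - V) + w(Q(5), -13)) + C = ((-843 - 1*(-225)) + 40) - 1609 = ((-843 + 225) + 40) - 1609 = (-618 + 40) - 1609 = -578 - 1609 = -2187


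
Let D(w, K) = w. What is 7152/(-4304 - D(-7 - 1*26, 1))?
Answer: -7152/4271 ≈ -1.6745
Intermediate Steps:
7152/(-4304 - D(-7 - 1*26, 1)) = 7152/(-4304 - (-7 - 1*26)) = 7152/(-4304 - (-7 - 26)) = 7152/(-4304 - 1*(-33)) = 7152/(-4304 + 33) = 7152/(-4271) = 7152*(-1/4271) = -7152/4271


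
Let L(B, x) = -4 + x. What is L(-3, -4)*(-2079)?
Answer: 16632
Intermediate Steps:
L(-3, -4)*(-2079) = (-4 - 4)*(-2079) = -8*(-2079) = 16632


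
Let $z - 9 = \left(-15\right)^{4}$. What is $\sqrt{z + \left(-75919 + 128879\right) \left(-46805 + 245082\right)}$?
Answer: $\sqrt{10500800554} \approx 1.0247 \cdot 10^{5}$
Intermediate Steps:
$z = 50634$ ($z = 9 + \left(-15\right)^{4} = 9 + 50625 = 50634$)
$\sqrt{z + \left(-75919 + 128879\right) \left(-46805 + 245082\right)} = \sqrt{50634 + \left(-75919 + 128879\right) \left(-46805 + 245082\right)} = \sqrt{50634 + 52960 \cdot 198277} = \sqrt{50634 + 10500749920} = \sqrt{10500800554}$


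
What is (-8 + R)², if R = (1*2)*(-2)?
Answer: 144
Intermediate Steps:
R = -4 (R = 2*(-2) = -4)
(-8 + R)² = (-8 - 4)² = (-12)² = 144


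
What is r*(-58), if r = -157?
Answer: 9106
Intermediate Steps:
r*(-58) = -157*(-58) = 9106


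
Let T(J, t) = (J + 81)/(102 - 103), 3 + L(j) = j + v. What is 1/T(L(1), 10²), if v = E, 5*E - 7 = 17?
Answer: -5/419 ≈ -0.011933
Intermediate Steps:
E = 24/5 (E = 7/5 + (⅕)*17 = 7/5 + 17/5 = 24/5 ≈ 4.8000)
v = 24/5 ≈ 4.8000
L(j) = 9/5 + j (L(j) = -3 + (j + 24/5) = -3 + (24/5 + j) = 9/5 + j)
T(J, t) = -81 - J (T(J, t) = (81 + J)/(-1) = (81 + J)*(-1) = -81 - J)
1/T(L(1), 10²) = 1/(-81 - (9/5 + 1)) = 1/(-81 - 1*14/5) = 1/(-81 - 14/5) = 1/(-419/5) = -5/419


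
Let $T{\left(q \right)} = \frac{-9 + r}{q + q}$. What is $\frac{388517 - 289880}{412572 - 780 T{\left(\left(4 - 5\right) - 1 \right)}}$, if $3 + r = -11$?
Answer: $\frac{32879}{136029} \approx 0.24171$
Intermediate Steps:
$r = -14$ ($r = -3 - 11 = -14$)
$T{\left(q \right)} = - \frac{23}{2 q}$ ($T{\left(q \right)} = \frac{-9 - 14}{q + q} = - \frac{23}{2 q}$)
$\frac{388517 - 289880}{412572 - 780 T{\left(\left(4 - 5\right) - 1 \right)}} = \frac{388517 - 289880}{412572 - 780 \left(- \frac{23}{2 \left(\left(4 - 5\right) - 1\right)}\right)} = \frac{98637}{412572 - 780 \left(- \frac{23}{2 \left(-1 - 1\right)}\right)} = \frac{98637}{412572 - 780 \left(- \frac{23}{2 \left(-2\right)}\right)} = \frac{98637}{412572 - 780 \left(\left(- \frac{23}{2}\right) \left(- \frac{1}{2}\right)\right)} = \frac{98637}{412572 - 4485} = \frac{98637}{408087} = 98637 \cdot \frac{1}{408087} = \frac{32879}{136029}$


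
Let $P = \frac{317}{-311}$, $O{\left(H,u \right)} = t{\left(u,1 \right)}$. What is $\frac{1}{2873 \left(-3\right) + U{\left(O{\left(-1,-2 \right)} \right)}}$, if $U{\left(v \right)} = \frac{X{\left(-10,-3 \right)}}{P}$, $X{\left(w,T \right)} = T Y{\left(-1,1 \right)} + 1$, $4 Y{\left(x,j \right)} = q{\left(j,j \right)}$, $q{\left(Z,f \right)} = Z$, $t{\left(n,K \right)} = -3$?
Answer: $- \frac{1268}{10929203} \approx -0.00011602$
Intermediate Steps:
$Y{\left(x,j \right)} = \frac{j}{4}$
$O{\left(H,u \right)} = -3$
$P = - \frac{317}{311}$ ($P = 317 \left(- \frac{1}{311}\right) = - \frac{317}{311} \approx -1.0193$)
$X{\left(w,T \right)} = 1 + \frac{T}{4}$ ($X{\left(w,T \right)} = T \frac{1}{4} \cdot 1 + 1 = T \frac{1}{4} + 1 = \frac{T}{4} + 1 = 1 + \frac{T}{4}$)
$U{\left(v \right)} = - \frac{311}{1268}$ ($U{\left(v \right)} = \frac{1 + \frac{1}{4} \left(-3\right)}{- \frac{317}{311}} = \left(1 - \frac{3}{4}\right) \left(- \frac{311}{317}\right) = \frac{1}{4} \left(- \frac{311}{317}\right) = - \frac{311}{1268}$)
$\frac{1}{2873 \left(-3\right) + U{\left(O{\left(-1,-2 \right)} \right)}} = \frac{1}{2873 \left(-3\right) - \frac{311}{1268}} = \frac{1}{-8619 - \frac{311}{1268}} = \frac{1}{- \frac{10929203}{1268}} = - \frac{1268}{10929203}$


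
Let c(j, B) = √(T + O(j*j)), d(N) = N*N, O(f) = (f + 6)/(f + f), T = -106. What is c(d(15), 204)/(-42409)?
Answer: -I*√21363738/19084050 ≈ -0.0002422*I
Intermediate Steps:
O(f) = (6 + f)/(2*f) (O(f) = (6 + f)/((2*f)) = (6 + f)*(1/(2*f)) = (6 + f)/(2*f))
d(N) = N²
c(j, B) = √(-106 + (6 + j²)/(2*j²)) (c(j, B) = √(-106 + (6 + j*j)/(2*((j*j)))) = √(-106 + (6 + j²)/(2*(j²))) = √(-106 + (6 + j²)/(2*j²)))
c(d(15), 204)/(-42409) = (√(-422 + 12/(15²)²)/2)/(-42409) = (√(-422 + 12/225²)/2)*(-1/42409) = (√(-422 + 12*(1/50625))/2)*(-1/42409) = (√(-422 + 4/16875)/2)*(-1/42409) = (√(-7121246/16875)/2)*(-1/42409) = ((I*√21363738/225)/2)*(-1/42409) = (I*√21363738/450)*(-1/42409) = -I*√21363738/19084050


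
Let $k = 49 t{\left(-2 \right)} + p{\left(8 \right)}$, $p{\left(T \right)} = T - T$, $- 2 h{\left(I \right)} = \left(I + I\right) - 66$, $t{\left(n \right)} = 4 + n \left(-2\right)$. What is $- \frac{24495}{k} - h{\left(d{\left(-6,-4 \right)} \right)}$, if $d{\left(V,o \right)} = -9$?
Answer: $- \frac{40959}{392} \approx -104.49$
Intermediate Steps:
$t{\left(n \right)} = 4 - 2 n$
$h{\left(I \right)} = 33 - I$ ($h{\left(I \right)} = - \frac{\left(I + I\right) - 66}{2} = - \frac{2 I - 66}{2} = - \frac{-66 + 2 I}{2} = 33 - I$)
$p{\left(T \right)} = 0$
$k = 392$ ($k = 49 \left(4 - -4\right) + 0 = 49 \left(4 + 4\right) + 0 = 49 \cdot 8 + 0 = 392 + 0 = 392$)
$- \frac{24495}{k} - h{\left(d{\left(-6,-4 \right)} \right)} = - \frac{24495}{392} - \left(33 - -9\right) = \left(-24495\right) \frac{1}{392} - \left(33 + 9\right) = - \frac{24495}{392} - 42 = - \frac{40959}{392}$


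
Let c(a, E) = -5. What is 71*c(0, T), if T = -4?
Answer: -355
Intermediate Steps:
71*c(0, T) = 71*(-5) = -355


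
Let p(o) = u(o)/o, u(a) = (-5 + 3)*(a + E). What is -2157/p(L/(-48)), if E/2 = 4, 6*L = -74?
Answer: 79809/2378 ≈ 33.561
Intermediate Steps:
L = -37/3 (L = (⅙)*(-74) = -37/3 ≈ -12.333)
E = 8 (E = 2*4 = 8)
u(a) = -16 - 2*a (u(a) = (-5 + 3)*(a + 8) = -2*(8 + a) = -16 - 2*a)
p(o) = (-16 - 2*o)/o
-2157/p(L/(-48)) = -2157/(-2 - 16/((-37/3/(-48)))) = -2157/(-2 - 16/((-37/3*(-1/48)))) = -2157/(-2 - 16/37/144) = -2157/(-2 - 16*144/37) = -2157/(-2 - 2304/37) = -2157/(-2378/37) = -2157*(-37/2378) = 79809/2378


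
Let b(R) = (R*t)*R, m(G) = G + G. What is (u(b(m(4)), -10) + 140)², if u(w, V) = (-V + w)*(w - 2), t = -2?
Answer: 239630400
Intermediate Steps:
m(G) = 2*G
b(R) = -2*R² (b(R) = (R*(-2))*R = (-2*R)*R = -2*R²)
u(w, V) = (-2 + w)*(w - V) (u(w, V) = (w - V)*(-2 + w) = (-2 + w)*(w - V))
(u(b(m(4)), -10) + 140)² = (((-2*(2*4)²)² - (-4)*(2*4)² + 2*(-10) - 1*(-10)*(-2*(2*4)²)) + 140)² = (((-2*8²)² - (-4)*8² - 20 - 1*(-10)*(-2*8²)) + 140)² = (((-2*64)² - (-4)*64 - 20 - 1*(-10)*(-2*64)) + 140)² = (((-128)² - 2*(-128) - 20 - 1*(-10)*(-128)) + 140)² = ((16384 + 256 - 20 - 1280) + 140)² = (15340 + 140)² = 15480² = 239630400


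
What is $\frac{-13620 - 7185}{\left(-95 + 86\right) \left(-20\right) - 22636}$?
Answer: $\frac{20805}{22456} \approx 0.92648$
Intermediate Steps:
$\frac{-13620 - 7185}{\left(-95 + 86\right) \left(-20\right) - 22636} = - \frac{20805}{\left(-9\right) \left(-20\right) - 22636} = - \frac{20805}{180 - 22636} = - \frac{20805}{-22456} = \left(-20805\right) \left(- \frac{1}{22456}\right) = \frac{20805}{22456}$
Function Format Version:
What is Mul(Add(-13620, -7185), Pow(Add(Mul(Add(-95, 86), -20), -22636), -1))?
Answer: Rational(20805, 22456) ≈ 0.92648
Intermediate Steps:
Mul(Add(-13620, -7185), Pow(Add(Mul(Add(-95, 86), -20), -22636), -1)) = Mul(-20805, Pow(Add(Mul(-9, -20), -22636), -1)) = Mul(-20805, Pow(Add(180, -22636), -1)) = Mul(-20805, Pow(-22456, -1)) = Mul(-20805, Rational(-1, 22456)) = Rational(20805, 22456)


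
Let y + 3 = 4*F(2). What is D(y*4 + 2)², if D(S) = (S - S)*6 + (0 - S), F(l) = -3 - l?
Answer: 8100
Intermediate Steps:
y = -23 (y = -3 + 4*(-3 - 1*2) = -3 + 4*(-3 - 2) = -3 + 4*(-5) = -3 - 20 = -23)
D(S) = -S (D(S) = 0*6 - S = 0 - S = -S)
D(y*4 + 2)² = (-(-23*4 + 2))² = (-(-92 + 2))² = (-1*(-90))² = 90² = 8100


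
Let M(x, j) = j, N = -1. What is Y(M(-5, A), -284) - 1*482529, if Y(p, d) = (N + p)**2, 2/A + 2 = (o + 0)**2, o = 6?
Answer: -139450625/289 ≈ -4.8253e+5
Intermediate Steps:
A = 1/17 (A = 2/(-2 + (6 + 0)**2) = 2/(-2 + 6**2) = 2/(-2 + 36) = 2/34 = 2*(1/34) = 1/17 ≈ 0.058824)
Y(p, d) = (-1 + p)**2
Y(M(-5, A), -284) - 1*482529 = (-1 + 1/17)**2 - 1*482529 = (-16/17)**2 - 482529 = 256/289 - 482529 = -139450625/289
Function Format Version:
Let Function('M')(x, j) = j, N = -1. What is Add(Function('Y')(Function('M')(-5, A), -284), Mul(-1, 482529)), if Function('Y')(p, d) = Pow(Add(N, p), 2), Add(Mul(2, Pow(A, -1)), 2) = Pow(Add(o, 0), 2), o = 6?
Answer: Rational(-139450625, 289) ≈ -4.8253e+5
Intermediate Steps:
A = Rational(1, 17) (A = Mul(2, Pow(Add(-2, Pow(Add(6, 0), 2)), -1)) = Mul(2, Pow(Add(-2, Pow(6, 2)), -1)) = Mul(2, Pow(Add(-2, 36), -1)) = Mul(2, Pow(34, -1)) = Mul(2, Rational(1, 34)) = Rational(1, 17) ≈ 0.058824)
Function('Y')(p, d) = Pow(Add(-1, p), 2)
Add(Function('Y')(Function('M')(-5, A), -284), Mul(-1, 482529)) = Add(Pow(Add(-1, Rational(1, 17)), 2), Mul(-1, 482529)) = Add(Pow(Rational(-16, 17), 2), -482529) = Add(Rational(256, 289), -482529) = Rational(-139450625, 289)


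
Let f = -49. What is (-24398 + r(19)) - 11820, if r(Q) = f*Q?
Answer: -37149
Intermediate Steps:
r(Q) = -49*Q
(-24398 + r(19)) - 11820 = (-24398 - 49*19) - 11820 = (-24398 - 931) - 11820 = -25329 - 11820 = -37149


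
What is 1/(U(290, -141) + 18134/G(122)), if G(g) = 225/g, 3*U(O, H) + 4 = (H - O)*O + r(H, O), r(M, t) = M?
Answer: -225/7172777 ≈ -3.1369e-5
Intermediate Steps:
U(O, H) = -4/3 + H/3 + O*(H - O)/3 (U(O, H) = -4/3 + ((H - O)*O + H)/3 = -4/3 + (O*(H - O) + H)/3 = -4/3 + (H + O*(H - O))/3 = -4/3 + (H/3 + O*(H - O)/3) = -4/3 + H/3 + O*(H - O)/3)
1/(U(290, -141) + 18134/G(122)) = 1/((-4/3 - 1/3*290**2 + (1/3)*(-141) + (1/3)*(-141)*290) + 18134/((225/122))) = 1/((-4/3 - 1/3*84100 - 47 - 13630) + 18134/((225*(1/122)))) = 1/((-4/3 - 84100/3 - 47 - 13630) + 18134/(225/122)) = 1/(-125135/3 + 18134*(122/225)) = 1/(-125135/3 + 2212348/225) = 1/(-7172777/225) = -225/7172777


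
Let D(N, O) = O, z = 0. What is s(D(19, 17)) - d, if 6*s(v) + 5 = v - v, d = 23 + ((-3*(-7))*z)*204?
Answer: -143/6 ≈ -23.833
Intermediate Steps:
d = 23 (d = 23 + (-3*(-7)*0)*204 = 23 + (21*0)*204 = 23 + 0*204 = 23 + 0 = 23)
s(v) = -⅚ (s(v) = -⅚ + (v - v)/6 = -⅚ + (⅙)*0 = -⅚ + 0 = -⅚)
s(D(19, 17)) - d = -⅚ - 1*23 = -⅚ - 23 = -143/6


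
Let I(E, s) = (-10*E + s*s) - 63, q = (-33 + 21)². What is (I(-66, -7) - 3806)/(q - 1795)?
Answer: 3160/1651 ≈ 1.9140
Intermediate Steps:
q = 144 (q = (-12)² = 144)
I(E, s) = -63 + s² - 10*E (I(E, s) = (-10*E + s²) - 63 = (s² - 10*E) - 63 = -63 + s² - 10*E)
(I(-66, -7) - 3806)/(q - 1795) = ((-63 + (-7)² - 10*(-66)) - 3806)/(144 - 1795) = ((-63 + 49 + 660) - 3806)/(-1651) = (646 - 3806)*(-1/1651) = -3160*(-1/1651) = 3160/1651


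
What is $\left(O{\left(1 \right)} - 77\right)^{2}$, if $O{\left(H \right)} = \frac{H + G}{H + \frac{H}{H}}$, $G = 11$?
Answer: $5041$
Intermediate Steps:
$O{\left(H \right)} = \frac{11 + H}{1 + H}$ ($O{\left(H \right)} = \frac{H + 11}{H + \frac{H}{H}} = \frac{11 + H}{H + 1} = \frac{11 + H}{1 + H}$)
$\left(O{\left(1 \right)} - 77\right)^{2} = \left(\frac{11 + 1}{1 + 1} - 77\right)^{2} = \left(\frac{1}{2} \cdot 12 - 77\right)^{2} = \left(6 - 77\right)^{2} = \left(-71\right)^{2} = 5041$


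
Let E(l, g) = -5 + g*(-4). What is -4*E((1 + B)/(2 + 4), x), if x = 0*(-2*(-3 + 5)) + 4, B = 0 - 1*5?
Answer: 84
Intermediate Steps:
B = -5 (B = 0 - 5 = -5)
x = 4 (x = 0*(-2*2) + 4 = 0*(-4) + 4 = 0 + 4 = 4)
E(l, g) = -5 - 4*g
-4*E((1 + B)/(2 + 4), x) = -4*(-5 - 4*4) = -4*(-5 - 16) = -4*(-21) = 84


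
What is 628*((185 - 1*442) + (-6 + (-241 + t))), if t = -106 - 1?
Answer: -383708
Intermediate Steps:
t = -107
628*((185 - 1*442) + (-6 + (-241 + t))) = 628*((185 - 1*442) + (-6 + (-241 - 107))) = 628*((185 - 442) + (-6 - 348)) = 628*(-257 - 354) = 628*(-611) = -383708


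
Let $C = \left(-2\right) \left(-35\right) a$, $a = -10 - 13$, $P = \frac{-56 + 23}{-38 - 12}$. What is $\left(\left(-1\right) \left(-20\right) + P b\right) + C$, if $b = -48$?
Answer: $- \frac{40542}{25} \approx -1621.7$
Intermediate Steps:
$P = \frac{33}{50}$ ($P = - \frac{33}{-50} = \left(-33\right) \left(- \frac{1}{50}\right) = \frac{33}{50} \approx 0.66$)
$a = -23$ ($a = -10 - 13 = -23$)
$C = -1610$ ($C = \left(-2\right) \left(-35\right) \left(-23\right) = 70 \left(-23\right) = -1610$)
$\left(\left(-1\right) \left(-20\right) + P b\right) + C = \left(\left(-1\right) \left(-20\right) + \frac{33}{50} \left(-48\right)\right) - 1610 = \left(20 - \frac{792}{25}\right) - 1610 = - \frac{292}{25} - 1610 = - \frac{40542}{25}$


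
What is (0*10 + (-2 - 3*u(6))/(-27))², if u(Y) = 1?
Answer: 25/729 ≈ 0.034294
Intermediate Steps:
(0*10 + (-2 - 3*u(6))/(-27))² = (0*10 + (-2 - 3*1)/(-27))² = (0 + (-2 - 3)*(-1/27))² = (0 - 5*(-1/27))² = (0 + 5/27)² = (5/27)² = 25/729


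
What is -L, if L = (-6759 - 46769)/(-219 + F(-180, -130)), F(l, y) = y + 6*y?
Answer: -53528/1129 ≈ -47.412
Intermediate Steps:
F(l, y) = 7*y
L = 53528/1129 (L = (-6759 - 46769)/(-219 + 7*(-130)) = -53528/(-219 - 910) = -53528/(-1129) = -53528*(-1/1129) = 53528/1129 ≈ 47.412)
-L = -1*53528/1129 = -53528/1129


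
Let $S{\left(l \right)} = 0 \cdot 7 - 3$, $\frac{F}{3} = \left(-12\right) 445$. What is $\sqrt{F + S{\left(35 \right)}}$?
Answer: $7 i \sqrt{327} \approx 126.58 i$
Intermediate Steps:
$F = -16020$ ($F = 3 \left(\left(-12\right) 445\right) = 3 \left(-5340\right) = -16020$)
$S{\left(l \right)} = -3$ ($S{\left(l \right)} = 0 - 3 = -3$)
$\sqrt{F + S{\left(35 \right)}} = \sqrt{-16020 - 3} = \sqrt{-16023} = 7 i \sqrt{327}$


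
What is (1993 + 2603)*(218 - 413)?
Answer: -896220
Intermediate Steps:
(1993 + 2603)*(218 - 413) = 4596*(-195) = -896220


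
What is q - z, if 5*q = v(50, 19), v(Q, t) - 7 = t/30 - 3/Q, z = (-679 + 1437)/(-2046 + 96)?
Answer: 3093/1625 ≈ 1.9034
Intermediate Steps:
z = -379/975 (z = 758/(-1950) = 758*(-1/1950) = -379/975 ≈ -0.38872)
v(Q, t) = 7 - 3/Q + t/30 (v(Q, t) = 7 + (t/30 - 3/Q) = 7 + (-3/Q + t/30) = 7 - 3/Q + t/30)
q = 568/375 (q = (7 - 3/50 + (1/30)*19)/5 = (7 - 3*1/50 + 19/30)/5 = (7 - 3/50 + 19/30)/5 = (1/5)*(568/75) = 568/375 ≈ 1.5147)
q - z = 568/375 - 1*(-379/975) = 568/375 + 379/975 = 3093/1625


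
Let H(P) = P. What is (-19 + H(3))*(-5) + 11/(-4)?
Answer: 309/4 ≈ 77.250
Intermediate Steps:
(-19 + H(3))*(-5) + 11/(-4) = (-19 + 3)*(-5) + 11/(-4) = -16*(-5) + 11*(-¼) = 80 - 11/4 = 309/4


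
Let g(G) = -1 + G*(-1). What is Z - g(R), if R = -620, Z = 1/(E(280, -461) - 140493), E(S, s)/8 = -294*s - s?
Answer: -586482072/947467 ≈ -619.00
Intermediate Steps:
E(S, s) = -2360*s (E(S, s) = 8*(-294*s - s) = 8*(-295*s) = -2360*s)
Z = 1/947467 (Z = 1/(-2360*(-461) - 140493) = 1/(1087960 - 140493) = 1/947467 ≈ 1.0554e-6)
g(G) = -1 - G
Z - g(R) = 1/947467 - (-1 - 1*(-620)) = 1/947467 - (-1 + 620) = 1/947467 - 1*619 = 1/947467 - 619 = -586482072/947467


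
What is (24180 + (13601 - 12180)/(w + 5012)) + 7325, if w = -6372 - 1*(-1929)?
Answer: 17927766/569 ≈ 31508.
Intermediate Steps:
w = -4443 (w = -6372 + 1929 = -4443)
(24180 + (13601 - 12180)/(w + 5012)) + 7325 = (24180 + (13601 - 12180)/(-4443 + 5012)) + 7325 = (24180 + 1421/569) + 7325 = 13759841/569 + 7325 = 17927766/569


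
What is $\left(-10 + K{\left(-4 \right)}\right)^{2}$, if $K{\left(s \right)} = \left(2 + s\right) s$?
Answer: $4$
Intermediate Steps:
$K{\left(s \right)} = s \left(2 + s\right)$
$\left(-10 + K{\left(-4 \right)}\right)^{2} = \left(-10 - 4 \left(2 - 4\right)\right)^{2} = \left(-10 - -8\right)^{2} = \left(-10 + 8\right)^{2} = \left(-2\right)^{2} = 4$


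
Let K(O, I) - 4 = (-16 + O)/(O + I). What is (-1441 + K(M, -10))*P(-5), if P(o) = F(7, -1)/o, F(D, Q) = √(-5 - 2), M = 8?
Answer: 1433*I*√7/5 ≈ 758.27*I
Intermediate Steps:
F(D, Q) = I*√7 (F(D, Q) = √(-7) = I*√7)
K(O, I) = 4 + (-16 + O)/(I + O) (K(O, I) = 4 + (-16 + O)/(O + I) = 4 + (-16 + O)/(I + O))
P(o) = I*√7/o (P(o) = (I*√7)/o = I*√7/o)
(-1441 + K(M, -10))*P(-5) = (-1441 + (-16 + 4*(-10) + 5*8)/(-10 + 8))*(I*√7/(-5)) = (-1441 + (-16 - 40 + 40)/(-2))*(I*√7*(-⅕)) = (-1441 - ½*(-16))*(-I*√7/5) = (-1441 + 8)*(-I*√7/5) = -(-1433)*I*√7/5 = 1433*I*√7/5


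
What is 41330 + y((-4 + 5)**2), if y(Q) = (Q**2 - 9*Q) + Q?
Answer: 41323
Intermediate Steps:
y(Q) = Q**2 - 8*Q
41330 + y((-4 + 5)**2) = 41330 + (-4 + 5)**2*(-8 + (-4 + 5)**2) = 41330 + 1**2*(-8 + 1**2) = 41330 + 1*(-8 + 1) = 41330 + 1*(-7) = 41330 - 7 = 41323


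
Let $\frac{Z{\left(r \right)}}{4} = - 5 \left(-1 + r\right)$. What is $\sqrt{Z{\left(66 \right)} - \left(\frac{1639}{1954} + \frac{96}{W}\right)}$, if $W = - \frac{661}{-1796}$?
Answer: $\frac{i \sqrt{2605217999440142}}{1291594} \approx 39.518 i$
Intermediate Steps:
$W = \frac{661}{1796}$ ($W = \left(-661\right) \left(- \frac{1}{1796}\right) = \frac{661}{1796} \approx 0.36804$)
$Z{\left(r \right)} = 20 - 20 r$ ($Z{\left(r \right)} = 4 \left(- 5 \left(-1 + r\right)\right) = 4 \left(5 - 5 r\right) = 20 - 20 r$)
$\sqrt{Z{\left(66 \right)} - \left(\frac{1639}{1954} + \frac{96}{W}\right)} = \sqrt{\left(20 - 1320\right) - \left(\frac{1639}{1954} + \frac{172416}{661}\right)} = \sqrt{\left(20 - 1320\right) - \frac{337984243}{1291594}} = \sqrt{-1300 - \frac{337984243}{1291594}} = \sqrt{- \frac{2017056443}{1291594}} = \frac{i \sqrt{2605217999440142}}{1291594}$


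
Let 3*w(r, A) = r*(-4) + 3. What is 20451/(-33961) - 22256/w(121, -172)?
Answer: 173667009/1256557 ≈ 138.21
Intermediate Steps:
w(r, A) = 1 - 4*r/3 (w(r, A) = (r*(-4) + 3)/3 = (-4*r + 3)/3 = (3 - 4*r)/3 = 1 - 4*r/3)
20451/(-33961) - 22256/w(121, -172) = 20451/(-33961) - 22256/(1 - 4/3*121) = 20451*(-1/33961) - 22256/(1 - 484/3) = -20451/33961 - 22256/(-481/3) = -20451/33961 - 22256*(-3/481) = -20451/33961 + 5136/37 = 173667009/1256557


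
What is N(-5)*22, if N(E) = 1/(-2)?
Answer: -11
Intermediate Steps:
N(E) = -1/2
N(-5)*22 = -1/2*22 = -11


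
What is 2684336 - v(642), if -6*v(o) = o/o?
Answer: 16106017/6 ≈ 2.6843e+6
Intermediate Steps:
v(o) = -⅙ (v(o) = -o/(6*o) = -⅙*1 = -⅙)
2684336 - v(642) = 2684336 - 1*(-⅙) = 2684336 + ⅙ = 16106017/6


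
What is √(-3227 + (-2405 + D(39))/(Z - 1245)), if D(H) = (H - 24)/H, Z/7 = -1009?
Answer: 2*I*√588111562103/27001 ≈ 56.804*I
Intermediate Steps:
Z = -7063 (Z = 7*(-1009) = -7063)
D(H) = (-24 + H)/H
√(-3227 + (-2405 + D(39))/(Z - 1245)) = √(-3227 + (-2405 + (-24 + 39)/39)/(-7063 - 1245)) = √(-3227 + (-2405 + (1/39)*15)/(-8308)) = √(-3227 + (-2405 + 5/13)*(-1/8308)) = √(-3227 - 31260/13*(-1/8308)) = √(-3227 + 7815/27001) = √(-87124412/27001) = 2*I*√588111562103/27001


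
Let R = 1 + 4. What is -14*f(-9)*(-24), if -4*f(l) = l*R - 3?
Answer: 4032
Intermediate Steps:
R = 5
f(l) = 3/4 - 5*l/4 (f(l) = -(l*5 - 3)/4 = -(5*l - 3)/4 = -(-3 + 5*l)/4 = 3/4 - 5*l/4)
-14*f(-9)*(-24) = -14*(3/4 - 5/4*(-9))*(-24) = -14*(3/4 + 45/4)*(-24) = -14*12*(-24) = -168*(-24) = 4032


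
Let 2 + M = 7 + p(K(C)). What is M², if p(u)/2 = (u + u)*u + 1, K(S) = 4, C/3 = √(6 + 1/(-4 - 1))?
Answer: 5041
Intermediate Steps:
C = 3*√145/5 (C = 3*√(6 + 1/(-4 - 1)) = 3*√(6 + 1/(-5)) = 3*√(6 - ⅕) = 3*√(29/5) = 3*(√145/5) = 3*√145/5 ≈ 7.2250)
p(u) = 2 + 4*u² (p(u) = 2*((u + u)*u + 1) = 2*((2*u)*u + 1) = 2*(2*u² + 1) = 2*(1 + 2*u²) = 2 + 4*u²)
M = 71 (M = -2 + (7 + (2 + 4*4²)) = -2 + (7 + (2 + 4*16)) = -2 + (7 + (2 + 64)) = -2 + (7 + 66) = -2 + 73 = 71)
M² = 71² = 5041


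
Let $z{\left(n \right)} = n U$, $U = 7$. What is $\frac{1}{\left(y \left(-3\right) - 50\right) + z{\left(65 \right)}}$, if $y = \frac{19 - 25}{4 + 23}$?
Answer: $\frac{3}{1217} \approx 0.0024651$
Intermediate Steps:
$z{\left(n \right)} = 7 n$ ($z{\left(n \right)} = n 7 = 7 n$)
$y = - \frac{2}{9}$ ($y = - \frac{6}{27} = \left(-6\right) \frac{1}{27} = - \frac{2}{9} \approx -0.22222$)
$\frac{1}{\left(y \left(-3\right) - 50\right) + z{\left(65 \right)}} = \frac{1}{\left(\left(- \frac{2}{9}\right) \left(-3\right) - 50\right) + 7 \cdot 65} = \frac{1}{\left(\frac{2}{3} - 50\right) + 455} = \frac{1}{- \frac{148}{3} + 455} = \frac{1}{\frac{1217}{3}} = \frac{3}{1217}$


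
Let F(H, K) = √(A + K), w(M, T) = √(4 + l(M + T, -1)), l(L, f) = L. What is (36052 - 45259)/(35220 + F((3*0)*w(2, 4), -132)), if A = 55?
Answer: -10460340/40014467 + 297*I*√77/40014467 ≈ -0.26141 + 6.5131e-5*I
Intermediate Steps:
w(M, T) = √(4 + M + T) (w(M, T) = √(4 + (M + T)) = √(4 + M + T))
F(H, K) = √(55 + K)
(36052 - 45259)/(35220 + F((3*0)*w(2, 4), -132)) = (36052 - 45259)/(35220 + √(55 - 132)) = -9207/(35220 + √(-77)) = -9207/(35220 + I*√77)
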